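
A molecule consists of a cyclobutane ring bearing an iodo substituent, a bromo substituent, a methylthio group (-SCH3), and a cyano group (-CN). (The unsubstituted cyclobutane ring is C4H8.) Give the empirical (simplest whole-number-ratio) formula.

C6H7BrINS

Atom tally by fragment:
  cyclobutane ring core → C:4 H:8
  (− 4 ring H displaced by substituents)
  + I → I:1
  + Br → Br:1
  + SCH3 → C:1 H:3 S:1
  + CN → C:1 N:1
Element totals:
  C: 6
  H: 7
  Br: 1
  I: 1
  N: 1
  S: 1
Molecular formula: C6H7BrINS.
gcd of subscripts (1, 6, 7, 1, 1, 1) = 1, so the empirical formula equals the molecular formula.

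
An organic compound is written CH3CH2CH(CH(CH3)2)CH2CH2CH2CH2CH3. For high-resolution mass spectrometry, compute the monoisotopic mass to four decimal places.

156.1878

Atom tally by fragment:
  CH3 → C:1 H:3
  CH2 → C:1 H:2
  CH(CH(CH3)2) → C:4 H:8
  CH2 → C:1 H:2
  CH2 → C:1 H:2
  CH2 → C:1 H:2
  CH2 → C:1 H:2
  CH3 → C:1 H:3
Element totals:
  C: 11
  H: 24
Molecular formula: C11H24.
  M = 11(12.0) + 24(1.007825)
    = 132.000000 + 24.187800 = 156.187800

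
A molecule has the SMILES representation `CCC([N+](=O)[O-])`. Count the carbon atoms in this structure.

3

Atom tally by fragment:
  CH3 → C:1 H:3
  CH2 → C:1 H:2
  CH2NO2 → C:1 H:2 N:1 O:2
Element totals:
  C: 3
  H: 7
  N: 1
  O: 2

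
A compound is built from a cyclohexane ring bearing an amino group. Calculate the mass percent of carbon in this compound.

72.66%

Atom tally by fragment:
  cyclohexane ring core → C:6 H:12
  (− 1 ring H displaced by substituents)
  + NH2 → N:1 H:2
Element totals:
  C: 6
  H: 13
  N: 1
Molecular formula: C6H13N.
Molar mass = 99.177 g/mol.
Mass from C: 6 × 12.011 = 72.066 g/mol.
%C = 72.066 / 99.177 × 100 = 72.66%.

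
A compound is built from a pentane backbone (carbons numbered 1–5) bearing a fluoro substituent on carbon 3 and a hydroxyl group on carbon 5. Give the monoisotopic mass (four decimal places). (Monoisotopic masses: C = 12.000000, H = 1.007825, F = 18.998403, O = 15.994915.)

106.0794

Atom tally by fragment:
  CH3 → C:1 H:3
  CH2 → C:1 H:2
  CH(F) → C:1 H:1 F:1
  CH2 → C:1 H:2
  CH2OH → C:1 H:3 O:1
Element totals:
  C: 5
  H: 11
  F: 1
  O: 1
Molecular formula: C5H11FO.
  M = 5(12.0) + 11(1.007825) + 18.998403 + 15.994915
    = 60.000000 + 11.086075 + 18.998403 + 15.994915 = 106.079393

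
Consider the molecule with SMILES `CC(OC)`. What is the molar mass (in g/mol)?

Atom tally by fragment:
  CH3 → C:1 H:3
  CH2OCH3 → C:2 H:5 O:1
Element totals:
  C: 3
  H: 8
  O: 1
Molecular formula: C3H8O.
  M = 3(12.011) + 8(1.008) + 15.999
    = 36.033 + 8.064 + 15.999 = 60.096

60.10 g/mol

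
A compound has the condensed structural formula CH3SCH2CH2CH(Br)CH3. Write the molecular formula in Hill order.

Element totals:
  C: 5
  H: 11
  Br: 1
  S: 1

C5H11BrS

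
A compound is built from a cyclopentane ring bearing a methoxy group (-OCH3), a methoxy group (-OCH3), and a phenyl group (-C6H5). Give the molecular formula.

C13H18O2

Atom tally by fragment:
  cyclopentane ring core → C:5 H:10
  (− 3 ring H displaced by substituents)
  + OCH3 → C:1 H:3 O:1
  + OCH3 → C:1 H:3 O:1
  + C6H5 → C:6 H:5
Element totals:
  C: 13
  H: 18
  O: 2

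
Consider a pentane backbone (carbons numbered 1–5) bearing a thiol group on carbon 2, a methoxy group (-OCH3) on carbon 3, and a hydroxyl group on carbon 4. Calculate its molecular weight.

Atom tally by fragment:
  CH3 → C:1 H:3
  CH(SH) → C:1 H:2 S:1
  CH(OCH3) → C:2 H:4 O:1
  CH(OH) → C:1 H:2 O:1
  CH3 → C:1 H:3
Element totals:
  C: 6
  H: 14
  O: 2
  S: 1
Molecular formula: C6H14O2S.
  M = 6(12.011) + 14(1.008) + 2(15.999) + 32.06
    = 72.066 + 14.112 + 31.998 + 32.060 = 150.236

150.24 g/mol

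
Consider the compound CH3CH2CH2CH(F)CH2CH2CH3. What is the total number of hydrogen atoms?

15

Element totals:
  C: 7
  H: 15
  F: 1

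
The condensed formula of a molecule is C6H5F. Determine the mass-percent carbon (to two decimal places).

74.99%

Atom tally by fragment:
  benzene ring core → C:6 H:6
  (− 1 ring H displaced by substituents)
  + F → F:1
Element totals:
  C: 6
  H: 5
  F: 1
Molecular formula: C6H5F.
Molar mass = 96.104 g/mol.
Mass from C: 6 × 12.011 = 72.066 g/mol.
%C = 72.066 / 96.104 × 100 = 74.99%.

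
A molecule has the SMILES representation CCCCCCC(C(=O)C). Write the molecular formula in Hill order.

C9H18O

Atom tally by fragment:
  CH3 → C:1 H:3
  CH2 → C:1 H:2
  CH2 → C:1 H:2
  CH2 → C:1 H:2
  CH2 → C:1 H:2
  CH2 → C:1 H:2
  CH2COCH3 → C:3 H:5 O:1
Element totals:
  C: 9
  H: 18
  O: 1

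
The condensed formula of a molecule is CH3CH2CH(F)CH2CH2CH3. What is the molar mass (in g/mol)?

Atom tally by fragment:
  CH3 → C:1 H:3
  CH2 → C:1 H:2
  CH(F) → C:1 H:1 F:1
  CH2 → C:1 H:2
  CH2 → C:1 H:2
  CH3 → C:1 H:3
Element totals:
  C: 6
  H: 13
  F: 1
Molecular formula: C6H13F.
  M = 6(12.011) + 13(1.008) + 18.998
    = 72.066 + 13.104 + 18.998 = 104.168

104.17 g/mol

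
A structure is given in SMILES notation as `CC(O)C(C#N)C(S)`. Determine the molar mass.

Atom tally by fragment:
  CH3 → C:1 H:3
  CH(OH) → C:1 H:2 O:1
  CH(CN) → C:2 H:1 N:1
  CH2SH → C:1 H:3 S:1
Element totals:
  C: 5
  H: 9
  N: 1
  O: 1
  S: 1
Molecular formula: C5H9NOS.
  M = 5(12.011) + 9(1.008) + 14.007 + 15.999 + 32.06
    = 60.055 + 9.072 + 14.007 + 15.999 + 32.060 = 131.193

131.19 g/mol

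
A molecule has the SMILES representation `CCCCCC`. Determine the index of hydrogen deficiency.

Atom tally by fragment:
  CH3 → C:1 H:3
  CH2 → C:1 H:2
  CH2 → C:1 H:2
  CH2 → C:1 H:2
  CH2 → C:1 H:2
  CH3 → C:1 H:3
Element totals:
  C: 6
  H: 14
Molecular formula: C6H14.
DoU = (2C + 2 + N − H − X) / 2 = (2·6 + 2 + 0 − 14 − 0) / 2 = 0.

0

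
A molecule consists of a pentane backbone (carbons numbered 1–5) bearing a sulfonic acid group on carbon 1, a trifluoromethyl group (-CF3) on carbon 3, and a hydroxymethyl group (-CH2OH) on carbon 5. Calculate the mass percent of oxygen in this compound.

25.57%

Atom tally by fragment:
  HO3SCH2 → C:1 H:3 S:1 O:3
  CH2 → C:1 H:2
  CH(CF3) → C:2 H:1 F:3
  CH2 → C:1 H:2
  CH2CH2OH → C:2 H:5 O:1
Element totals:
  C: 7
  H: 13
  F: 3
  O: 4
  S: 1
Molecular formula: C7H13F3O4S.
Molar mass = 250.231 g/mol.
Mass from O: 4 × 15.999 = 63.996 g/mol.
%O = 63.996 / 250.231 × 100 = 25.57%.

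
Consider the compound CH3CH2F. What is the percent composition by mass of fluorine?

Atom tally by fragment:
  CH3 → C:1 H:3
  CH2F → C:1 H:2 F:1
Element totals:
  C: 2
  H: 5
  F: 1
Molecular formula: C2H5F.
Molar mass = 48.060 g/mol.
Mass from F: 1 × 18.998 = 18.998 g/mol.
%F = 18.998 / 48.060 × 100 = 39.53%.

39.53%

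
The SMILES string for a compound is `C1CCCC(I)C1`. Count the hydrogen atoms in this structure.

Atom tally by fragment:
  cyclohexane ring core → C:6 H:12
  (− 1 ring H displaced by substituents)
  + I → I:1
Element totals:
  C: 6
  H: 11
  I: 1

11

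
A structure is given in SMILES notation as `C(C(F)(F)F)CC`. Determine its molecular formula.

Atom tally by fragment:
  F3CCH2 → C:2 H:2 F:3
  CH2 → C:1 H:2
  CH3 → C:1 H:3
Element totals:
  C: 4
  H: 7
  F: 3

C4H7F3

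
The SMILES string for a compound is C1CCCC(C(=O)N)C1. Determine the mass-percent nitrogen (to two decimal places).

Atom tally by fragment:
  cyclohexane ring core → C:6 H:12
  (− 1 ring H displaced by substituents)
  + CONH2 → C:1 H:2 O:1 N:1
Element totals:
  C: 7
  H: 13
  N: 1
  O: 1
Molecular formula: C7H13NO.
Molar mass = 127.187 g/mol.
Mass from N: 1 × 14.007 = 14.007 g/mol.
%N = 14.007 / 127.187 × 100 = 11.01%.

11.01%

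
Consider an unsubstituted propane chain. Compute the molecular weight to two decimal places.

44.10 g/mol

Atom tally by fragment:
  CH3 → C:1 H:3
  CH2 → C:1 H:2
  CH3 → C:1 H:3
Element totals:
  C: 3
  H: 8
Molecular formula: C3H8.
  M = 3(12.011) + 8(1.008)
    = 36.033 + 8.064 = 44.097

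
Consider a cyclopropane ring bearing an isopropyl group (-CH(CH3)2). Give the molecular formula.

C6H12

Atom tally by fragment:
  cyclopropane ring core → C:3 H:6
  (− 1 ring H displaced by substituents)
  + CH(CH3)2 → C:3 H:7
Element totals:
  C: 6
  H: 12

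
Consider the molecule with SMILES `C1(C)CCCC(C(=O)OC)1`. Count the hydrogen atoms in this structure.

14

Atom tally by fragment:
  cyclopentane ring core → C:5 H:10
  (− 2 ring H displaced by substituents)
  + CH3 → C:1 H:3
  + COOCH3 → C:2 H:3 O:2
Element totals:
  C: 8
  H: 14
  O: 2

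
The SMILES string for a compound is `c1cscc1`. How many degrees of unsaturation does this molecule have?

3

Atom tally by fragment:
  thiophene ring core → C:4 H:4 S:1
Element totals:
  C: 4
  H: 4
  S: 1
Molecular formula: C4H4S.
DoU = (2C + 2 + N − H − X) / 2 = (2·4 + 2 + 0 − 4 − 0) / 2 = 3.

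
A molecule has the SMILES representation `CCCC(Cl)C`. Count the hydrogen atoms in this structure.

11

Atom tally by fragment:
  CH3 → C:1 H:3
  CH2 → C:1 H:2
  CH2 → C:1 H:2
  CH(Cl) → C:1 H:1 Cl:1
  CH3 → C:1 H:3
Element totals:
  C: 5
  H: 11
  Cl: 1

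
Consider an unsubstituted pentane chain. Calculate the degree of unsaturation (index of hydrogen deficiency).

0

Atom tally by fragment:
  CH3 → C:1 H:3
  CH2 → C:1 H:2
  CH2 → C:1 H:2
  CH2 → C:1 H:2
  CH3 → C:1 H:3
Element totals:
  C: 5
  H: 12
Molecular formula: C5H12.
DoU = (2C + 2 + N − H − X) / 2 = (2·5 + 2 + 0 − 12 − 0) / 2 = 0.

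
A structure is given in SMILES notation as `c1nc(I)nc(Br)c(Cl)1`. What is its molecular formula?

Atom tally by fragment:
  pyrimidine ring core → C:4 H:4 N:2
  (− 3 ring H displaced by substituents)
  + I → I:1
  + Br → Br:1
  + Cl → Cl:1
Element totals:
  C: 4
  H: 1
  Br: 1
  Cl: 1
  I: 1
  N: 2

C4HBrClIN2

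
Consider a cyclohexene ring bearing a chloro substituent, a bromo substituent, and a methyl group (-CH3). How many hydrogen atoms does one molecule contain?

Atom tally by fragment:
  cyclohexene ring core → C:6 H:10
  (− 3 ring H displaced by substituents)
  + Cl → Cl:1
  + Br → Br:1
  + CH3 → C:1 H:3
Element totals:
  C: 7
  H: 10
  Br: 1
  Cl: 1

10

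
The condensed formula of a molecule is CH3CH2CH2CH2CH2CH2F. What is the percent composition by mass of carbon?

69.18%

Element totals:
  C: 6
  H: 13
  F: 1
Molecular formula: C6H13F.
Molar mass = 104.168 g/mol.
Mass from C: 6 × 12.011 = 72.066 g/mol.
%C = 72.066 / 104.168 × 100 = 69.18%.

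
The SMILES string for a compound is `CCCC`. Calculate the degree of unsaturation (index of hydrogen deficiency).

0

Atom tally by fragment:
  CH3 → C:1 H:3
  CH2 → C:1 H:2
  CH2 → C:1 H:2
  CH3 → C:1 H:3
Element totals:
  C: 4
  H: 10
Molecular formula: C4H10.
DoU = (2C + 2 + N − H − X) / 2 = (2·4 + 2 + 0 − 10 − 0) / 2 = 0.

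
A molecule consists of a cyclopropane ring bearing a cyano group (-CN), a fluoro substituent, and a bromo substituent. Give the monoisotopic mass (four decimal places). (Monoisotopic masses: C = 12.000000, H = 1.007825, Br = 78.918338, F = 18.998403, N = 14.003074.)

Atom tally by fragment:
  cyclopropane ring core → C:3 H:6
  (− 3 ring H displaced by substituents)
  + CN → C:1 N:1
  + F → F:1
  + Br → Br:1
Element totals:
  C: 4
  H: 3
  Br: 1
  F: 1
  N: 1
Molecular formula: C4H3BrFN.
  M = 4(12.0) + 3(1.007825) + 78.918338 + 18.998403 + 14.003074
    = 48.000000 + 3.023475 + 78.918338 + 18.998403 + 14.003074 = 162.943290

162.9433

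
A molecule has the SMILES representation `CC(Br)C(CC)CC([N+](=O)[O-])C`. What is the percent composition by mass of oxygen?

Atom tally by fragment:
  CH3 → C:1 H:3
  CH(Br) → C:1 H:1 Br:1
  CH(C2H5) → C:3 H:6
  CH2 → C:1 H:2
  CH(NO2) → C:1 H:1 N:1 O:2
  CH3 → C:1 H:3
Element totals:
  C: 8
  H: 16
  Br: 1
  N: 1
  O: 2
Molecular formula: C8H16BrNO2.
Molar mass = 238.125 g/mol.
Mass from O: 2 × 15.999 = 31.998 g/mol.
%O = 31.998 / 238.125 × 100 = 13.44%.

13.44%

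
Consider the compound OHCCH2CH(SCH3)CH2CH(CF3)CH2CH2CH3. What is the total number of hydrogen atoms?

Atom tally by fragment:
  OHCCH2 → C:2 H:3 O:1
  CH(SCH3) → C:2 H:4 S:1
  CH2 → C:1 H:2
  CH(CF3) → C:2 H:1 F:3
  CH2 → C:1 H:2
  CH2 → C:1 H:2
  CH3 → C:1 H:3
Element totals:
  C: 10
  H: 17
  F: 3
  O: 1
  S: 1

17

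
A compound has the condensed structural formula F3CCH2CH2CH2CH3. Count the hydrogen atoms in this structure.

Atom tally by fragment:
  F3CCH2 → C:2 H:2 F:3
  CH2 → C:1 H:2
  CH2 → C:1 H:2
  CH3 → C:1 H:3
Element totals:
  C: 5
  H: 9
  F: 3

9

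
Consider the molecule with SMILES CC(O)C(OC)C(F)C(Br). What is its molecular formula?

Atom tally by fragment:
  CH3 → C:1 H:3
  CH(OH) → C:1 H:2 O:1
  CH(OCH3) → C:2 H:4 O:1
  CH(F) → C:1 H:1 F:1
  CH2Br → C:1 H:2 Br:1
Element totals:
  C: 6
  H: 12
  Br: 1
  F: 1
  O: 2

C6H12BrFO2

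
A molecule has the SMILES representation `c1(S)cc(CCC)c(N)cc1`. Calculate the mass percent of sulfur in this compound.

19.17%

Atom tally by fragment:
  benzene ring core → C:6 H:6
  (− 3 ring H displaced by substituents)
  + SH → S:1 H:1
  + CH2CH2CH3 → C:3 H:7
  + NH2 → N:1 H:2
Element totals:
  C: 9
  H: 13
  N: 1
  S: 1
Molecular formula: C9H13NS.
Molar mass = 167.270 g/mol.
Mass from S: 1 × 32.06 = 32.060 g/mol.
%S = 32.060 / 167.270 × 100 = 19.17%.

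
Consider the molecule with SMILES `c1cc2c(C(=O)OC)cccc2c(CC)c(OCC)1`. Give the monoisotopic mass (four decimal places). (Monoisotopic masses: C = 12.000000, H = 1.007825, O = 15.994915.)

258.1256

Atom tally by fragment:
  naphthalene ring system core → C:10 H:8
  (− 3 ring H displaced by substituents)
  + COOCH3 → C:2 H:3 O:2
  + C2H5 → C:2 H:5
  + OC2H5 → C:2 H:5 O:1
Element totals:
  C: 16
  H: 18
  O: 3
Molecular formula: C16H18O3.
  M = 16(12.0) + 18(1.007825) + 3(15.994915)
    = 192.000000 + 18.140850 + 47.984745 = 258.125595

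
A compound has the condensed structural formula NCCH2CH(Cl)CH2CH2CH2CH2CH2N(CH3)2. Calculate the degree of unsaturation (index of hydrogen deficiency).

2

Element totals:
  C: 10
  H: 19
  Cl: 1
  N: 2
Molecular formula: C10H19ClN2.
DoU = (2C + 2 + N − H − X) / 2 = (2·10 + 2 + 2 − 19 − 1) / 2 = 2.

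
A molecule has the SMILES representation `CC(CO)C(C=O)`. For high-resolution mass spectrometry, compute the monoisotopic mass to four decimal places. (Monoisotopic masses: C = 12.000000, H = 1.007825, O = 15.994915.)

102.0681

Atom tally by fragment:
  CH3 → C:1 H:3
  CH(CH2OH) → C:2 H:4 O:1
  CH2CHO → C:2 H:3 O:1
Element totals:
  C: 5
  H: 10
  O: 2
Molecular formula: C5H10O2.
  M = 5(12.0) + 10(1.007825) + 2(15.994915)
    = 60.000000 + 10.078250 + 31.989830 = 102.068080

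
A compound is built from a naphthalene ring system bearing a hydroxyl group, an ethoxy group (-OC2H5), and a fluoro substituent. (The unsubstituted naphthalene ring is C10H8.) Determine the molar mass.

206.22 g/mol

Atom tally by fragment:
  naphthalene ring system core → C:10 H:8
  (− 3 ring H displaced by substituents)
  + OH → O:1 H:1
  + OC2H5 → C:2 H:5 O:1
  + F → F:1
Element totals:
  C: 12
  H: 11
  F: 1
  O: 2
Molecular formula: C12H11FO2.
  M = 12(12.011) + 11(1.008) + 18.998 + 2(15.999)
    = 144.132 + 11.088 + 18.998 + 31.998 = 206.216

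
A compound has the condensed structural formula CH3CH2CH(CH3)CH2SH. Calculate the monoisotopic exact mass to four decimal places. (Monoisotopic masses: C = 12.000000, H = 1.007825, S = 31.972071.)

Element totals:
  C: 5
  H: 12
  S: 1
Molecular formula: C5H12S.
  M = 5(12.0) + 12(1.007825) + 31.972071
    = 60.000000 + 12.093900 + 31.972071 = 104.065971

104.0660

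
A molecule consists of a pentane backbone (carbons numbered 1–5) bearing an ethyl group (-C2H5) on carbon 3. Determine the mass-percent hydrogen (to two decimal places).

16.10%

Atom tally by fragment:
  CH3 → C:1 H:3
  CH2 → C:1 H:2
  CH(C2H5) → C:3 H:6
  CH2 → C:1 H:2
  CH3 → C:1 H:3
Element totals:
  C: 7
  H: 16
Molecular formula: C7H16.
Molar mass = 100.205 g/mol.
Mass from H: 16 × 1.008 = 16.128 g/mol.
%H = 16.128 / 100.205 × 100 = 16.10%.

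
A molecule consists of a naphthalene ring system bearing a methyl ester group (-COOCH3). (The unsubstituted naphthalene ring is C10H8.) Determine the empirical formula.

C6H5O

Atom tally by fragment:
  naphthalene ring system core → C:10 H:8
  (− 1 ring H displaced by substituents)
  + COOCH3 → C:2 H:3 O:2
Element totals:
  C: 12
  H: 10
  O: 2
Molecular formula: C12H10O2.
gcd of subscripts = 2; dividing each by 2:
  C: 12/2 = 6
  H: 10/2 = 5
  O: 2/2 = 1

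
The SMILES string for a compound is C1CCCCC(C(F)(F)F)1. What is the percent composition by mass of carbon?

Atom tally by fragment:
  cyclohexane ring core → C:6 H:12
  (− 1 ring H displaced by substituents)
  + CF3 → C:1 F:3
Element totals:
  C: 7
  H: 11
  F: 3
Molecular formula: C7H11F3.
Molar mass = 152.159 g/mol.
Mass from C: 7 × 12.011 = 84.077 g/mol.
%C = 84.077 / 152.159 × 100 = 55.26%.

55.26%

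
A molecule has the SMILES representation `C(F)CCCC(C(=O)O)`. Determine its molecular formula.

C6H11FO2

Atom tally by fragment:
  FCH2 → C:1 H:2 F:1
  CH2 → C:1 H:2
  CH2 → C:1 H:2
  CH2 → C:1 H:2
  CH2COOH → C:2 H:3 O:2
Element totals:
  C: 6
  H: 11
  F: 1
  O: 2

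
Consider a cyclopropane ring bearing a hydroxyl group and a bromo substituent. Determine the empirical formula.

C3H5BrO

Atom tally by fragment:
  cyclopropane ring core → C:3 H:6
  (− 2 ring H displaced by substituents)
  + OH → O:1 H:1
  + Br → Br:1
Element totals:
  C: 3
  H: 5
  Br: 1
  O: 1
Molecular formula: C3H5BrO.
gcd of subscripts (1, 3, 5, 1) = 1, so the empirical formula equals the molecular formula.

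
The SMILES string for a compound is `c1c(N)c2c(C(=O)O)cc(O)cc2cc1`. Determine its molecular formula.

Atom tally by fragment:
  naphthalene ring system core → C:10 H:8
  (− 3 ring H displaced by substituents)
  + NH2 → N:1 H:2
  + COOH → C:1 H:1 O:2
  + OH → O:1 H:1
Element totals:
  C: 11
  H: 9
  N: 1
  O: 3

C11H9NO3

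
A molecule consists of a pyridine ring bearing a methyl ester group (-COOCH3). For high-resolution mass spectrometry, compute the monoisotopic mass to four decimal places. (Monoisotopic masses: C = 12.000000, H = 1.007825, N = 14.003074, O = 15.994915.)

Atom tally by fragment:
  pyridine ring core → C:5 H:5 N:1
  (− 1 ring H displaced by substituents)
  + COOCH3 → C:2 H:3 O:2
Element totals:
  C: 7
  H: 7
  N: 1
  O: 2
Molecular formula: C7H7NO2.
  M = 7(12.0) + 7(1.007825) + 14.003074 + 2(15.994915)
    = 84.000000 + 7.054775 + 14.003074 + 31.989830 = 137.047679

137.0477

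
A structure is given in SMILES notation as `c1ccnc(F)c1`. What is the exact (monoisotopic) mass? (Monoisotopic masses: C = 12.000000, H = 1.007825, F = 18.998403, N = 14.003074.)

Atom tally by fragment:
  pyridine ring core → C:5 H:5 N:1
  (− 1 ring H displaced by substituents)
  + F → F:1
Element totals:
  C: 5
  H: 4
  F: 1
  N: 1
Molecular formula: C5H4FN.
  M = 5(12.0) + 4(1.007825) + 18.998403 + 14.003074
    = 60.000000 + 4.031300 + 18.998403 + 14.003074 = 97.032777

97.0328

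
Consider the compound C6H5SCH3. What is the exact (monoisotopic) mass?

Element totals:
  C: 7
  H: 8
  S: 1
Molecular formula: C7H8S.
  M = 7(12.0) + 8(1.007825) + 31.972071
    = 84.000000 + 8.062600 + 31.972071 = 124.034671

124.0347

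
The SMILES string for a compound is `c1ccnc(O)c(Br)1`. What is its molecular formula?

Atom tally by fragment:
  pyridine ring core → C:5 H:5 N:1
  (− 2 ring H displaced by substituents)
  + OH → O:1 H:1
  + Br → Br:1
Element totals:
  C: 5
  H: 4
  Br: 1
  N: 1
  O: 1

C5H4BrNO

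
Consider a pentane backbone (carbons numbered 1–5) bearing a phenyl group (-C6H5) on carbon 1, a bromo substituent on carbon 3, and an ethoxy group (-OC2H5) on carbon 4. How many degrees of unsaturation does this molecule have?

Atom tally by fragment:
  C6H5CH2 → C:7 H:7
  CH2 → C:1 H:2
  CH(Br) → C:1 H:1 Br:1
  CH(OC2H5) → C:3 H:6 O:1
  CH3 → C:1 H:3
Element totals:
  C: 13
  H: 19
  Br: 1
  O: 1
Molecular formula: C13H19BrO.
DoU = (2C + 2 + N − H − X) / 2 = (2·13 + 2 + 0 − 19 − 1) / 2 = 4.

4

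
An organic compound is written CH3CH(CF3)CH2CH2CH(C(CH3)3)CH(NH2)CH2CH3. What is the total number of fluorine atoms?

3

Atom tally by fragment:
  CH3 → C:1 H:3
  CH(CF3) → C:2 H:1 F:3
  CH2 → C:1 H:2
  CH2 → C:1 H:2
  CH(C(CH3)3) → C:5 H:10
  CH(NH2) → C:1 H:3 N:1
  CH2 → C:1 H:2
  CH3 → C:1 H:3
Element totals:
  C: 13
  H: 26
  F: 3
  N: 1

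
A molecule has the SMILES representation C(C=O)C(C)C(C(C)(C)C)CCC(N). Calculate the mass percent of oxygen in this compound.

8.03%

Atom tally by fragment:
  OHCCH2 → C:2 H:3 O:1
  CH(CH3) → C:2 H:4
  CH(C(CH3)3) → C:5 H:10
  CH2 → C:1 H:2
  CH2 → C:1 H:2
  CH2NH2 → C:1 H:4 N:1
Element totals:
  C: 12
  H: 25
  N: 1
  O: 1
Molecular formula: C12H25NO.
Molar mass = 199.338 g/mol.
Mass from O: 1 × 15.999 = 15.999 g/mol.
%O = 15.999 / 199.338 × 100 = 8.03%.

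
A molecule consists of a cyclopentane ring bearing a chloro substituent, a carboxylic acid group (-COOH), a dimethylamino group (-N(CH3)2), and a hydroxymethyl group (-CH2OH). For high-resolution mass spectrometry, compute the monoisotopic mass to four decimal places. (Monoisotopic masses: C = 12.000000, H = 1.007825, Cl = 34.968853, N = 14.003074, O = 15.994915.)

Atom tally by fragment:
  cyclopentane ring core → C:5 H:10
  (− 4 ring H displaced by substituents)
  + Cl → Cl:1
  + COOH → C:1 H:1 O:2
  + N(CH3)2 → N:1 C:2 H:6
  + CH2OH → C:1 H:3 O:1
Element totals:
  C: 9
  H: 16
  Cl: 1
  N: 1
  O: 3
Molecular formula: C9H16ClNO3.
  M = 9(12.0) + 16(1.007825) + 34.968853 + 14.003074 + 3(15.994915)
    = 108.000000 + 16.125200 + 34.968853 + 14.003074 + 47.984745 = 221.081872

221.0819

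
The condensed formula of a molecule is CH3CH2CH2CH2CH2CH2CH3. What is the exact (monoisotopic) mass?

100.1252

Atom tally by fragment:
  CH3 → C:1 H:3
  CH2 → C:1 H:2
  CH2 → C:1 H:2
  CH2 → C:1 H:2
  CH2 → C:1 H:2
  CH2 → C:1 H:2
  CH3 → C:1 H:3
Element totals:
  C: 7
  H: 16
Molecular formula: C7H16.
  M = 7(12.0) + 16(1.007825)
    = 84.000000 + 16.125200 = 100.125200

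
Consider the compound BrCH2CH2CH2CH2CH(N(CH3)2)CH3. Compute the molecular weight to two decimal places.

208.14 g/mol

Element totals:
  C: 8
  H: 18
  Br: 1
  N: 1
Molecular formula: C8H18BrN.
  M = 8(12.011) + 18(1.008) + 79.904 + 14.007
    = 96.088 + 18.144 + 79.904 + 14.007 = 208.143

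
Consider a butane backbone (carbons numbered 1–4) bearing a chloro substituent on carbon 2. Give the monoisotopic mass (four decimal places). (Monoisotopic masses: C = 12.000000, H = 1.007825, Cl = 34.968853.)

Atom tally by fragment:
  CH3 → C:1 H:3
  CH(Cl) → C:1 H:1 Cl:1
  CH2 → C:1 H:2
  CH3 → C:1 H:3
Element totals:
  C: 4
  H: 9
  Cl: 1
Molecular formula: C4H9Cl.
  M = 4(12.0) + 9(1.007825) + 34.968853
    = 48.000000 + 9.070425 + 34.968853 = 92.039278

92.0393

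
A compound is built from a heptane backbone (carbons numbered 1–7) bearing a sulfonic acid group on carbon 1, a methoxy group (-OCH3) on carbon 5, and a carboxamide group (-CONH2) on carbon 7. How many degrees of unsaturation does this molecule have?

1

Atom tally by fragment:
  HO3SCH2 → C:1 H:3 S:1 O:3
  CH2 → C:1 H:2
  CH2 → C:1 H:2
  CH2 → C:1 H:2
  CH(OCH3) → C:2 H:4 O:1
  CH2 → C:1 H:2
  CH2CONH2 → C:2 H:4 O:1 N:1
Element totals:
  C: 9
  H: 19
  N: 1
  O: 5
  S: 1
Molecular formula: C9H19NO5S.
DoU = (2C + 2 + N − H − X) / 2 = (2·9 + 2 + 1 − 19 − 0) / 2 = 1.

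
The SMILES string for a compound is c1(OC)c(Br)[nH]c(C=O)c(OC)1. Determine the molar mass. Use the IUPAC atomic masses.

Atom tally by fragment:
  pyrrole ring core → C:4 H:5 N:1
  (− 4 ring H displaced by substituents)
  + OCH3 → C:1 H:3 O:1
  + Br → Br:1
  + CHO → C:1 H:1 O:1
  + OCH3 → C:1 H:3 O:1
Element totals:
  C: 7
  H: 8
  Br: 1
  N: 1
  O: 3
Molecular formula: C7H8BrNO3.
  M = 7(12.011) + 8(1.008) + 79.904 + 14.007 + 3(15.999)
    = 84.077 + 8.064 + 79.904 + 14.007 + 47.997 = 234.049

234.05 g/mol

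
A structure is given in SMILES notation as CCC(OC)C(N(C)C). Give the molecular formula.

Atom tally by fragment:
  CH3 → C:1 H:3
  CH2 → C:1 H:2
  CH(OCH3) → C:2 H:4 O:1
  CH2N(CH3)2 → C:3 H:8 N:1
Element totals:
  C: 7
  H: 17
  N: 1
  O: 1

C7H17NO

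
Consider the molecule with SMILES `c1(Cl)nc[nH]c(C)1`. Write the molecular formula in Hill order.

C4H5ClN2

Atom tally by fragment:
  imidazole ring core → C:3 H:4 N:2
  (− 2 ring H displaced by substituents)
  + Cl → Cl:1
  + CH3 → C:1 H:3
Element totals:
  C: 4
  H: 5
  Cl: 1
  N: 2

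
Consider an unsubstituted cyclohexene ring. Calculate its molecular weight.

82.15 g/mol

Atom tally by fragment:
  cyclohexene ring core → C:6 H:10
Element totals:
  C: 6
  H: 10
Molecular formula: C6H10.
  M = 6(12.011) + 10(1.008)
    = 72.066 + 10.080 = 82.146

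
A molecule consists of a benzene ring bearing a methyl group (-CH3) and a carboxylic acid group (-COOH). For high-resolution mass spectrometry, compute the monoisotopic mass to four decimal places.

136.0524

Atom tally by fragment:
  benzene ring core → C:6 H:6
  (− 2 ring H displaced by substituents)
  + CH3 → C:1 H:3
  + COOH → C:1 H:1 O:2
Element totals:
  C: 8
  H: 8
  O: 2
Molecular formula: C8H8O2.
  M = 8(12.0) + 8(1.007825) + 2(15.994915)
    = 96.000000 + 8.062600 + 31.989830 = 136.052430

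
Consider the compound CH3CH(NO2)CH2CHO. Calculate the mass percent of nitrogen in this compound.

11.96%

Element totals:
  C: 4
  H: 7
  N: 1
  O: 3
Molecular formula: C4H7NO3.
Molar mass = 117.104 g/mol.
Mass from N: 1 × 14.007 = 14.007 g/mol.
%N = 14.007 / 117.104 × 100 = 11.96%.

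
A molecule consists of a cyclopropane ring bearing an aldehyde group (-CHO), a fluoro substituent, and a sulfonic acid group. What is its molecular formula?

C4H5FO4S

Atom tally by fragment:
  cyclopropane ring core → C:3 H:6
  (− 3 ring H displaced by substituents)
  + CHO → C:1 H:1 O:1
  + F → F:1
  + SO3H → S:1 O:3 H:1
Element totals:
  C: 4
  H: 5
  F: 1
  O: 4
  S: 1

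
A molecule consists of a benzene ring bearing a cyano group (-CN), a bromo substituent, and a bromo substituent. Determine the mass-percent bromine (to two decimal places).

Atom tally by fragment:
  benzene ring core → C:6 H:6
  (− 3 ring H displaced by substituents)
  + CN → C:1 N:1
  + Br → Br:1
  + Br → Br:1
Element totals:
  C: 7
  H: 3
  Br: 2
  N: 1
Molecular formula: C7H3Br2N.
Molar mass = 260.916 g/mol.
Mass from Br: 2 × 79.904 = 159.808 g/mol.
%Br = 159.808 / 260.916 × 100 = 61.25%.

61.25%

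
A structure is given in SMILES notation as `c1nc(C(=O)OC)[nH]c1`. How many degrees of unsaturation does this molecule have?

4

Atom tally by fragment:
  imidazole ring core → C:3 H:4 N:2
  (− 1 ring H displaced by substituents)
  + COOCH3 → C:2 H:3 O:2
Element totals:
  C: 5
  H: 6
  N: 2
  O: 2
Molecular formula: C5H6N2O2.
DoU = (2C + 2 + N − H − X) / 2 = (2·5 + 2 + 2 − 6 − 0) / 2 = 4.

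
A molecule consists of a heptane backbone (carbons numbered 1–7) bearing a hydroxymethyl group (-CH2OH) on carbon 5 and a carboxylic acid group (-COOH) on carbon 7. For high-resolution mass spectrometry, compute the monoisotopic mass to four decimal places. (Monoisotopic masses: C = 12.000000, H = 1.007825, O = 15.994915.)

174.1256

Atom tally by fragment:
  CH3 → C:1 H:3
  CH2 → C:1 H:2
  CH2 → C:1 H:2
  CH2 → C:1 H:2
  CH(CH2OH) → C:2 H:4 O:1
  CH2 → C:1 H:2
  CH2COOH → C:2 H:3 O:2
Element totals:
  C: 9
  H: 18
  O: 3
Molecular formula: C9H18O3.
  M = 9(12.0) + 18(1.007825) + 3(15.994915)
    = 108.000000 + 18.140850 + 47.984745 = 174.125595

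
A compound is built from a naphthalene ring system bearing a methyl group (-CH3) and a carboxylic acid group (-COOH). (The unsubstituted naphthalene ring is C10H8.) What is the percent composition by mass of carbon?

77.40%

Atom tally by fragment:
  naphthalene ring system core → C:10 H:8
  (− 2 ring H displaced by substituents)
  + CH3 → C:1 H:3
  + COOH → C:1 H:1 O:2
Element totals:
  C: 12
  H: 10
  O: 2
Molecular formula: C12H10O2.
Molar mass = 186.210 g/mol.
Mass from C: 12 × 12.011 = 144.132 g/mol.
%C = 144.132 / 186.210 × 100 = 77.40%.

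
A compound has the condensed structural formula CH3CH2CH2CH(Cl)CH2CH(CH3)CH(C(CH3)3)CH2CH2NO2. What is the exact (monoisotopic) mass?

277.1809

Element totals:
  C: 14
  H: 28
  Cl: 1
  N: 1
  O: 2
Molecular formula: C14H28ClNO2.
  M = 14(12.0) + 28(1.007825) + 34.968853 + 14.003074 + 2(15.994915)
    = 168.000000 + 28.219100 + 34.968853 + 14.003074 + 31.989830 = 277.180857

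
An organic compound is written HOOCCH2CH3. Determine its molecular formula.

Atom tally by fragment:
  HOOCCH2 → C:2 H:3 O:2
  CH3 → C:1 H:3
Element totals:
  C: 3
  H: 6
  O: 2

C3H6O2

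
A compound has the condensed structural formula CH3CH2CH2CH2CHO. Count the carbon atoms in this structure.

5

Element totals:
  C: 5
  H: 10
  O: 1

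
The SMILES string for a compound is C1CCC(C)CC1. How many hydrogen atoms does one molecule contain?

14

Atom tally by fragment:
  cyclohexane ring core → C:6 H:12
  (− 1 ring H displaced by substituents)
  + CH3 → C:1 H:3
Element totals:
  C: 7
  H: 14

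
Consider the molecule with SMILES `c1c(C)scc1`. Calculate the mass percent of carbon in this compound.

Atom tally by fragment:
  thiophene ring core → C:4 H:4 S:1
  (− 1 ring H displaced by substituents)
  + CH3 → C:1 H:3
Element totals:
  C: 5
  H: 6
  S: 1
Molecular formula: C5H6S.
Molar mass = 98.163 g/mol.
Mass from C: 5 × 12.011 = 60.055 g/mol.
%C = 60.055 / 98.163 × 100 = 61.18%.

61.18%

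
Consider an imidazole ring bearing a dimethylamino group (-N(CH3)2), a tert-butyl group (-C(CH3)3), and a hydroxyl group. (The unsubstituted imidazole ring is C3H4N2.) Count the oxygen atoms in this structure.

1

Atom tally by fragment:
  imidazole ring core → C:3 H:4 N:2
  (− 3 ring H displaced by substituents)
  + N(CH3)2 → N:1 C:2 H:6
  + C(CH3)3 → C:4 H:9
  + OH → O:1 H:1
Element totals:
  C: 9
  H: 17
  N: 3
  O: 1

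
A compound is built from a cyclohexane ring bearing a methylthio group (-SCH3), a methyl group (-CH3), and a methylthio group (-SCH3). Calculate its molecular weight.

Atom tally by fragment:
  cyclohexane ring core → C:6 H:12
  (− 3 ring H displaced by substituents)
  + SCH3 → C:1 H:3 S:1
  + CH3 → C:1 H:3
  + SCH3 → C:1 H:3 S:1
Element totals:
  C: 9
  H: 18
  S: 2
Molecular formula: C9H18S2.
  M = 9(12.011) + 18(1.008) + 2(32.06)
    = 108.099 + 18.144 + 64.120 = 190.363

190.36 g/mol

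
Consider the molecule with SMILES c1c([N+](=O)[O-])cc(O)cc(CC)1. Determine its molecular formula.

Atom tally by fragment:
  benzene ring core → C:6 H:6
  (− 3 ring H displaced by substituents)
  + NO2 → N:1 O:2
  + OH → O:1 H:1
  + C2H5 → C:2 H:5
Element totals:
  C: 8
  H: 9
  N: 1
  O: 3

C8H9NO3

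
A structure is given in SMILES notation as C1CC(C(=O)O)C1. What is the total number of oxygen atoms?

Atom tally by fragment:
  cyclobutane ring core → C:4 H:8
  (− 1 ring H displaced by substituents)
  + COOH → C:1 H:1 O:2
Element totals:
  C: 5
  H: 8
  O: 2

2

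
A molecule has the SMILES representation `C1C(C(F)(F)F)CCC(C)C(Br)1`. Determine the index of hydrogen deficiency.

Atom tally by fragment:
  cyclohexane ring core → C:6 H:12
  (− 3 ring H displaced by substituents)
  + CF3 → C:1 F:3
  + CH3 → C:1 H:3
  + Br → Br:1
Element totals:
  C: 8
  H: 12
  Br: 1
  F: 3
Molecular formula: C8H12BrF3.
DoU = (2C + 2 + N − H − X) / 2 = (2·8 + 2 + 0 − 12 − 4) / 2 = 1.

1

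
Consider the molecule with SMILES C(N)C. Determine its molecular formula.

Atom tally by fragment:
  H2NCH2 → C:1 H:4 N:1
  CH3 → C:1 H:3
Element totals:
  C: 2
  H: 7
  N: 1

C2H7N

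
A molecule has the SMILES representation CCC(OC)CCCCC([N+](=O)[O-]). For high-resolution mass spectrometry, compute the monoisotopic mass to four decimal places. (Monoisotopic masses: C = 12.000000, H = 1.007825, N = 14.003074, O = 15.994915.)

Atom tally by fragment:
  CH3 → C:1 H:3
  CH2 → C:1 H:2
  CH(OCH3) → C:2 H:4 O:1
  CH2 → C:1 H:2
  CH2 → C:1 H:2
  CH2 → C:1 H:2
  CH2 → C:1 H:2
  CH2NO2 → C:1 H:2 N:1 O:2
Element totals:
  C: 9
  H: 19
  N: 1
  O: 3
Molecular formula: C9H19NO3.
  M = 9(12.0) + 19(1.007825) + 14.003074 + 3(15.994915)
    = 108.000000 + 19.148675 + 14.003074 + 47.984745 = 189.136494

189.1365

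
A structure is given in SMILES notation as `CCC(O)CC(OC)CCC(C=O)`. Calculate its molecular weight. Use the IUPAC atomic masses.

Atom tally by fragment:
  CH3 → C:1 H:3
  CH2 → C:1 H:2
  CH(OH) → C:1 H:2 O:1
  CH2 → C:1 H:2
  CH(OCH3) → C:2 H:4 O:1
  CH2 → C:1 H:2
  CH2 → C:1 H:2
  CH2CHO → C:2 H:3 O:1
Element totals:
  C: 10
  H: 20
  O: 3
Molecular formula: C10H20O3.
  M = 10(12.011) + 20(1.008) + 3(15.999)
    = 120.110 + 20.160 + 47.997 = 188.267

188.27 g/mol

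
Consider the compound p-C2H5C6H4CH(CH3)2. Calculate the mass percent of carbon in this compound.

89.12%

Atom tally by fragment:
  benzene ring core → C:6 H:6
  (− 2 ring H displaced by substituents)
  + C2H5 → C:2 H:5
  + CH(CH3)2 → C:3 H:7
Element totals:
  C: 11
  H: 16
Molecular formula: C11H16.
Molar mass = 148.249 g/mol.
Mass from C: 11 × 12.011 = 132.121 g/mol.
%C = 132.121 / 148.249 × 100 = 89.12%.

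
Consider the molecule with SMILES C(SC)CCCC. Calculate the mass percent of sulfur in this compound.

27.11%

Atom tally by fragment:
  CH3SCH2 → C:2 H:5 S:1
  CH2 → C:1 H:2
  CH2 → C:1 H:2
  CH2 → C:1 H:2
  CH3 → C:1 H:3
Element totals:
  C: 6
  H: 14
  S: 1
Molecular formula: C6H14S.
Molar mass = 118.238 g/mol.
Mass from S: 1 × 32.06 = 32.060 g/mol.
%S = 32.060 / 118.238 × 100 = 27.11%.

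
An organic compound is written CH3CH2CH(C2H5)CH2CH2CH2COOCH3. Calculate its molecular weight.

172.27 g/mol

Atom tally by fragment:
  CH3 → C:1 H:3
  CH2 → C:1 H:2
  CH(C2H5) → C:3 H:6
  CH2 → C:1 H:2
  CH2 → C:1 H:2
  CH2COOCH3 → C:3 H:5 O:2
Element totals:
  C: 10
  H: 20
  O: 2
Molecular formula: C10H20O2.
  M = 10(12.011) + 20(1.008) + 2(15.999)
    = 120.110 + 20.160 + 31.998 = 172.268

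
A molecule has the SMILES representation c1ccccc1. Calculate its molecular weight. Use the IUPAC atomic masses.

78.11 g/mol

Atom tally by fragment:
  benzene ring core → C:6 H:6
Element totals:
  C: 6
  H: 6
Molecular formula: C6H6.
  M = 6(12.011) + 6(1.008)
    = 72.066 + 6.048 = 78.114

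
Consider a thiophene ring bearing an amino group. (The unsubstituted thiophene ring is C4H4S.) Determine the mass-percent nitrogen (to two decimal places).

14.13%

Atom tally by fragment:
  thiophene ring core → C:4 H:4 S:1
  (− 1 ring H displaced by substituents)
  + NH2 → N:1 H:2
Element totals:
  C: 4
  H: 5
  N: 1
  S: 1
Molecular formula: C4H5NS.
Molar mass = 99.151 g/mol.
Mass from N: 1 × 14.007 = 14.007 g/mol.
%N = 14.007 / 99.151 × 100 = 14.13%.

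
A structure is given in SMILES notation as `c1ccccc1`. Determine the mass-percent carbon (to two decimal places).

Atom tally by fragment:
  benzene ring core → C:6 H:6
Element totals:
  C: 6
  H: 6
Molecular formula: C6H6.
Molar mass = 78.114 g/mol.
Mass from C: 6 × 12.011 = 72.066 g/mol.
%C = 72.066 / 78.114 × 100 = 92.26%.

92.26%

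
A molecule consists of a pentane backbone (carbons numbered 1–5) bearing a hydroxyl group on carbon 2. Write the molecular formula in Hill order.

Atom tally by fragment:
  CH3 → C:1 H:3
  CH(OH) → C:1 H:2 O:1
  CH2 → C:1 H:2
  CH2 → C:1 H:2
  CH3 → C:1 H:3
Element totals:
  C: 5
  H: 12
  O: 1

C5H12O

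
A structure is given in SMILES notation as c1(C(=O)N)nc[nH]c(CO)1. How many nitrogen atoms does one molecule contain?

Atom tally by fragment:
  imidazole ring core → C:3 H:4 N:2
  (− 2 ring H displaced by substituents)
  + CONH2 → C:1 H:2 O:1 N:1
  + CH2OH → C:1 H:3 O:1
Element totals:
  C: 5
  H: 7
  N: 3
  O: 2

3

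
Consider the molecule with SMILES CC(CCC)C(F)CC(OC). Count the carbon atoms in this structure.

Atom tally by fragment:
  CH3 → C:1 H:3
  CH(CH2CH2CH3) → C:4 H:8
  CH(F) → C:1 H:1 F:1
  CH2 → C:1 H:2
  CH2OCH3 → C:2 H:5 O:1
Element totals:
  C: 9
  H: 19
  F: 1
  O: 1

9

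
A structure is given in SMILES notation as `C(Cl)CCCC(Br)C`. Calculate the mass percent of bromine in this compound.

Atom tally by fragment:
  ClCH2 → C:1 H:2 Cl:1
  CH2 → C:1 H:2
  CH2 → C:1 H:2
  CH2 → C:1 H:2
  CH(Br) → C:1 H:1 Br:1
  CH3 → C:1 H:3
Element totals:
  C: 6
  H: 12
  Br: 1
  Cl: 1
Molecular formula: C6H12BrCl.
Molar mass = 199.516 g/mol.
Mass from Br: 1 × 79.904 = 79.904 g/mol.
%Br = 79.904 / 199.516 × 100 = 40.05%.

40.05%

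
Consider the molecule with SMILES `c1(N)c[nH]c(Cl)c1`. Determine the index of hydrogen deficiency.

3

Atom tally by fragment:
  pyrrole ring core → C:4 H:5 N:1
  (− 2 ring H displaced by substituents)
  + NH2 → N:1 H:2
  + Cl → Cl:1
Element totals:
  C: 4
  H: 5
  Cl: 1
  N: 2
Molecular formula: C4H5ClN2.
DoU = (2C + 2 + N − H − X) / 2 = (2·4 + 2 + 2 − 5 − 1) / 2 = 3.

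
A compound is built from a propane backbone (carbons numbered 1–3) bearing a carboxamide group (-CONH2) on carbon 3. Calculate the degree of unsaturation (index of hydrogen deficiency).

1

Atom tally by fragment:
  CH3 → C:1 H:3
  CH2 → C:1 H:2
  CH2CONH2 → C:2 H:4 O:1 N:1
Element totals:
  C: 4
  H: 9
  N: 1
  O: 1
Molecular formula: C4H9NO.
DoU = (2C + 2 + N − H − X) / 2 = (2·4 + 2 + 1 − 9 − 0) / 2 = 1.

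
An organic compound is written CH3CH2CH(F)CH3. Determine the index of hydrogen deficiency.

Atom tally by fragment:
  CH3 → C:1 H:3
  CH2 → C:1 H:2
  CH(F) → C:1 H:1 F:1
  CH3 → C:1 H:3
Element totals:
  C: 4
  H: 9
  F: 1
Molecular formula: C4H9F.
DoU = (2C + 2 + N − H − X) / 2 = (2·4 + 2 + 0 − 9 − 1) / 2 = 0.

0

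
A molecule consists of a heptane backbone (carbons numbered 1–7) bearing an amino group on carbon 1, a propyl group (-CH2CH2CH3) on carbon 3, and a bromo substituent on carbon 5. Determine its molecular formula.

Atom tally by fragment:
  H2NCH2 → C:1 H:4 N:1
  CH2 → C:1 H:2
  CH(CH2CH2CH3) → C:4 H:8
  CH2 → C:1 H:2
  CH(Br) → C:1 H:1 Br:1
  CH2 → C:1 H:2
  CH3 → C:1 H:3
Element totals:
  C: 10
  H: 22
  Br: 1
  N: 1

C10H22BrN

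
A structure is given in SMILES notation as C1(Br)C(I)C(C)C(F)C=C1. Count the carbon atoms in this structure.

7

Atom tally by fragment:
  cyclohexene ring core → C:6 H:10
  (− 4 ring H displaced by substituents)
  + Br → Br:1
  + I → I:1
  + CH3 → C:1 H:3
  + F → F:1
Element totals:
  C: 7
  H: 9
  Br: 1
  F: 1
  I: 1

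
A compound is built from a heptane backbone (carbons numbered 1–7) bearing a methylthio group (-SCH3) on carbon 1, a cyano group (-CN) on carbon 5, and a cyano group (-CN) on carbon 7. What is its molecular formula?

Atom tally by fragment:
  CH3SCH2 → C:2 H:5 S:1
  CH2 → C:1 H:2
  CH2 → C:1 H:2
  CH2 → C:1 H:2
  CH(CN) → C:2 H:1 N:1
  CH2 → C:1 H:2
  CH2CN → C:2 H:2 N:1
Element totals:
  C: 10
  H: 16
  N: 2
  S: 1

C10H16N2S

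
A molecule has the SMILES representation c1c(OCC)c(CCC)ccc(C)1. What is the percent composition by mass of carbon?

80.85%

Atom tally by fragment:
  benzene ring core → C:6 H:6
  (− 3 ring H displaced by substituents)
  + OC2H5 → C:2 H:5 O:1
  + CH2CH2CH3 → C:3 H:7
  + CH3 → C:1 H:3
Element totals:
  C: 12
  H: 18
  O: 1
Molecular formula: C12H18O.
Molar mass = 178.275 g/mol.
Mass from C: 12 × 12.011 = 144.132 g/mol.
%C = 144.132 / 178.275 × 100 = 80.85%.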